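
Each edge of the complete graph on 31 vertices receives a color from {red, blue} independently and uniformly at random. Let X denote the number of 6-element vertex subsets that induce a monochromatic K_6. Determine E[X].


Let X = Σ_S X_S over the C(31, 6) = 736281 subsets S of size 6, where X_S = 1 if the K_6 on S is monochromatic.
For a fixed S, the K_6 on S has C(6, 2) = 15 edges. P[all 15 edges red] = (1/2)^15, and likewise for blue, so P[monochromatic] = 2·(1/2)^15 = 2^{1 − 15} = 1/16384.
By linearity: E[X] = C(31, 6) · 2^{1 − 15} = 736281 · 1/16384 = 736281/16384.
Numerically: E[X] ≈ 44.93903.

E[X] = C(31,6)·2^(1−C(6,2)) = 736281/16384 ≈ 44.93903.


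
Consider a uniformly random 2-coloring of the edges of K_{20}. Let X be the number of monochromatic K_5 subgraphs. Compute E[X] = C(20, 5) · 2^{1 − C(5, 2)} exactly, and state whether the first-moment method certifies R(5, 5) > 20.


E[X] = C(20, 5) · 2^{1 − 10} = 15504 · 2^{−9} = 15504/512.
As a reduced fraction: E[X] = 969/32 ≈ 30.2812.
Is E[X] < 1? NO.
Since E[X] ≥ 1, the first-moment bound is inconclusive at n = 20; it does NOT by itself certify R(5, 5) > 20.

E[X] = 969/32 ≈ 30.2812; E[X] ≥ 1; first-moment method inconclusive here.


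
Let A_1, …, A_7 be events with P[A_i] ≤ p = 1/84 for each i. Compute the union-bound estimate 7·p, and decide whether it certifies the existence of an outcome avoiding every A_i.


Union bound: P[∪_{i=1}^{7} A_i] ≤ Σ_i P[A_i] ≤ 7·p = 7·(1/84) = 1/12.
Numerically: 1/12 ≈ 0.083333.
Is 1/12 < 1? YES.
Since P[∪ A_i] ≤ 1/12 < 1, the complement has P[∩ A_i^c] ≥ 1 − 1/12 = 11/12 > 0, so some outcome avoids every A_i.

7·p = 1/12 ≈ 0.083333; existence CERTIFIED by the union bound.


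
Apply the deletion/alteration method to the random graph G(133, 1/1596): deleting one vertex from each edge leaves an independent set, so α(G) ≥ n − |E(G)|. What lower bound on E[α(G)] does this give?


E[|E(G)|] = C(133, 2)·p = 8778 · (1/1596) = 11/2.
E[α(G)] ≥ n − E[|E(G)|] = 133 − 11/2 = 255/2.
Numerically: ≈ 127.500000.
(This is only a lower bound; the true E[α(G)] may be larger.)

E[α(G)] ≥ 255/2 ≈ 127.500000.


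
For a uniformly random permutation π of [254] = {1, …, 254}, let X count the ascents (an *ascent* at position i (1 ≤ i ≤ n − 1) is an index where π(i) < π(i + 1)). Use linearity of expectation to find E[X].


Write X = Σ X_I over i = 1, …, 253, with X_I the indicator of one ascent.
There are 253 indicators.
For each fixed i, the pair (π(i), π(i+1)) is a uniformly random ordered pair of distinct values from {1, …, 254}; by symmetry P[π(i) < π(i+1)] = 1/2.
By linearity: E[X] = 253 · (1/2) = (254 − 1) · (1/2) = 253/2 ≈ 126.500.

E[X] = 253/2 = 126.500.


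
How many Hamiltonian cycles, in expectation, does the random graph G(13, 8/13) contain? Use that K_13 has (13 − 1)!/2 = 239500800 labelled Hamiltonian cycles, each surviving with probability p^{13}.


K_13 has (13 − 1)!/2 = 239500800 labelled Hamiltonian cycles.
For each such Hamiltonian cycle H, let X_H = 1 if all 13 edges of H are present in G. Then P[X_H = 1] = p^{13} = (8/13)^{13} = 549755813888/302875106592253.
Summing the indicators: E[X] = Σ_H E[X_H] = 239500800 · p^{13} = 239500800 · 549755813888/302875106592253 = 131666957230827110400/302875106592253.
Numerically: E[X] ≈ 4.347e+05.

E[X] = 239500800 · (8/13)^{13} = 131666957230827110400/302875106592253 ≈ 4.347e+05.


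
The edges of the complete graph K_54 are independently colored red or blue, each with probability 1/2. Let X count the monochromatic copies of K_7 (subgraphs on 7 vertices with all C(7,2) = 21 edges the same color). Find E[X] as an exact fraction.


Let X = Σ_S X_S over the C(54, 7) = 177100560 subsets S of size 7, where X_S = 1 if the K_7 on S is monochromatic.
For a fixed S, the K_7 on S has C(7, 2) = 21 edges. P[all 21 edges red] = (1/2)^21, and likewise for blue, so P[monochromatic] = 2·(1/2)^21 = 2^{1 − 21} = 1/1048576.
Summing: E[X] = C(54, 7) · 2^{1 − 21} = 177100560 · 1/1048576 = 11068785/65536.
Numerically: E[X] ≈ 168.896255.

E[X] = C(54,7)·2^(1−C(7,2)) = 11068785/65536 ≈ 168.896255.


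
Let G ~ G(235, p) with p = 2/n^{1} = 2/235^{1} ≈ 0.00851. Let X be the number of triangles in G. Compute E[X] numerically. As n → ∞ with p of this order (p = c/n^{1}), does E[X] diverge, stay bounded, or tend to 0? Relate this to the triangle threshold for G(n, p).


Number of potential triangles: C(235, 3) = 2135445.
Each occurs with probability p³ ≈ (0.00851)³ ≈ 6.16434e-07.
By linearity: E[X] = C(235, 3)·p³ ≈ 2135445 · 6.16434e-07 ≈ 1.316.
Here α = 1, so p = 2/n is exactly at the triangle threshold p ~ 1/n. Asymptotically E[X] → c³/6 = 2³/6 = 4/3 ≈ 1.333, a bounded constant. In this regime the triangle count is asymptotically Poisson(c³/6).

E[X] ≈ 1.316; in regime p = Θ(1/n^{1}) E[X] stays bounded (at the triangle threshold p ~ 1/n).


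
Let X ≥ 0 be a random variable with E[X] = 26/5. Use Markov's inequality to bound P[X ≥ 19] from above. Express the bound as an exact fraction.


μ = E[X] = 26/5, a = 19.
Markov: P[X ≥ 19] ≤ μ/a = (26/5)/19 = 26/95.
Numerically: ≈ 0.2737.
(Since a = 19 > μ = 5.2000, the bound 26/95 is < 1 and informative.)

P[X ≥ 19] ≤ 26/95 ≈ 0.2737.


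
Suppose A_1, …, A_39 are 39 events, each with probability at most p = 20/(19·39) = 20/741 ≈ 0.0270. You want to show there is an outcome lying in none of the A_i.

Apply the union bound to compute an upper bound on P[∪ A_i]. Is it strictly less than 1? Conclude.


Union bound: P[∪_{i=1}^{39} A_i] ≤ Σ_i P[A_i] ≤ 39·p = 39·(20/741) = 20/19.
Numerically: 20/19 ≈ 1.0526.
Is 20/19 < 1? NO.
Since the bound 20/19 is ≥ 1, the union bound is uninformative here; it does NOT by itself certify existence.

39·p = 20/19 ≈ 1.0526; existence NOT certified by the union bound.


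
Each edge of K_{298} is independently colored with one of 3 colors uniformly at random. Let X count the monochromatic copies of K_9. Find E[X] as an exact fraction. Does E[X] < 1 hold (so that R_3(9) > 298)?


E[X] = C(298, 9) · 3^{1 − 36} = 45207677551849890 · 3^{−35} = 45207677551849890/50031545098999707.
As a reduced fraction: E[X] = 15069225850616630/16677181699666569 ≈ 0.90358.
Is E[X] < 1? YES.
Since E[X] < 1, there exists a 3-coloring of K_{298} with no monochromatic K_9; hence R_3(9) > 298.

E[X] = 15069225850616630/16677181699666569 ≈ 0.90358; E[X] < 1, so R_3(9) > 298.


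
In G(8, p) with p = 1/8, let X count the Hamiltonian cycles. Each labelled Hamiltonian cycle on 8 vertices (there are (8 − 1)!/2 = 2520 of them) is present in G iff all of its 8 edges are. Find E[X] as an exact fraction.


K_8 has (8 − 1)!/2 = 2520 labelled Hamiltonian cycles.
For each such Hamiltonian cycle H, let X_H = 1 if all 8 edges of H are present in G. Then P[X_H = 1] = p^{8} = (1/8)^{8} = 1/16777216.
Summing the indicators: E[X] = Σ_H E[X_H] = 2520 · p^{8} = 2520 · 1/16777216 = 315/2097152.
Numerically: E[X] ≈ 0.000150204.

E[X] = 2520 · (1/8)^{8} = 315/2097152 ≈ 0.000150204.


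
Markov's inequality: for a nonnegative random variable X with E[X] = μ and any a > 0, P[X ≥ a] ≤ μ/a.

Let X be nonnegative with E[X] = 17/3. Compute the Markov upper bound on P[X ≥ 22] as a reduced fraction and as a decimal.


μ = E[X] = 17/3, a = 22.
Markov: P[X ≥ 22] ≤ μ/a = (17/3)/22 = 17/66.
Numerically: ≈ 0.257576.
(Since a = 22 > μ = 5.666667, the bound 17/66 is < 1 and informative.)

P[X ≥ 22] ≤ 17/66 ≈ 0.257576.


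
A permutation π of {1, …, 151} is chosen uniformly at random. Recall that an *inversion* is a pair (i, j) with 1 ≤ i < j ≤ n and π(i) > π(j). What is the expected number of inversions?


Write X = Σ X_I over the C(151, 2) = 11325 pairs i < j, with X_I the indicator of one inversion.
There are 11325 indicators.
For each fixed pair i < j, the values π(i) and π(j) are two distinct elements of {1, …, 151} in uniformly random order; by symmetry P[π(i) > π(j)] = 1/2.
By linearity: E[X] = 11325 · (1/2) = C(151, 2) · (1/2) = 11325/2 = 11325/2 ≈ 5662.5000.

E[X] = 11325/2 = 5662.5000.


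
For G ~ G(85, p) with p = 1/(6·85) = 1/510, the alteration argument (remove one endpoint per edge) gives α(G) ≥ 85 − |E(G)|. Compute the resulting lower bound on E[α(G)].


E[|E(G)|] = C(85, 2)·p = 3570 · (1/510) = 7.
E[α(G)] ≥ n − E[|E(G)|] = 85 − 7 = 78.
Numerically: ≈ 78.0000.
(This is only a lower bound; the true E[α(G)] may be larger.)

E[α(G)] ≥ 78 ≈ 78.0000.


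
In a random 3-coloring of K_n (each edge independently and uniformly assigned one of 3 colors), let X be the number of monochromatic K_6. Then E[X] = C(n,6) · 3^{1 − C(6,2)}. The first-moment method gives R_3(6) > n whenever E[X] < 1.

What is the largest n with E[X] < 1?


We need C(n, 6) · 3^{1 − 15} < 1, i.e. C(n, 6) < 3^{15 − 1} = 4782969.
Check values of n near the boundary:
  n = 35: C(35, 6) = 1623160; 1623160 < 4782969? YES
  n = 36: C(36, 6) = 1947792; 1947792 < 4782969? YES
  n = 37: C(37, 6) = 2324784; 2324784 < 4782969? YES
  n = 38: C(38, 6) = 2760681; 2760681 < 4782969? YES
  n = 39: C(39, 6) = 3262623; 3262623 < 4782969? YES
  n = 40: C(40, 6) = 3838380; 3838380 < 4782969? YES
  n = 41: C(41, 6) = 4496388; 4496388 < 4782969? YES
  n = 42: C(42, 6) = 5245786; 5245786 < 4782969? NO
The largest n with C(n, 6) < 4782969 is n = 41 (where E[X] = 1498796/1594323 ≈ 0.940). Hence R_3(6) > 41, i.e. R_3(6) ≥ 42.

Largest n = 41; hence R_3(6) > 41.


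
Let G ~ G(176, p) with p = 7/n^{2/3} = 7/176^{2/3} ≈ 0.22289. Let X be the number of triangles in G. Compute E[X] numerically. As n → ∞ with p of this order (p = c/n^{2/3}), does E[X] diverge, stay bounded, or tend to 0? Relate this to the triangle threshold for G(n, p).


Number of potential triangles: C(176, 3) = 893200.
Each occurs with probability p³ ≈ (0.22289)³ ≈ 1.1073089e-02.
By linearity: E[X] = C(176, 3)·p³ ≈ 893200 · 1.1073089e-02 ≈ 9890.48295.
Since α = 2/3 < 1, p = c/n^{2/3} ≫ 1/n is above the triangle threshold p ~ 1/n. Asymptotically E[X] ~ (c³/6)·n^{3(1−α)} = (7³/6)·n^{1} → ∞; triangles are abundant w.h.p.

E[X] ≈ 9890.48295; in regime p = Θ(1/n^{2/3}) E[X] diverges (above the triangle threshold p ~ 1/n).


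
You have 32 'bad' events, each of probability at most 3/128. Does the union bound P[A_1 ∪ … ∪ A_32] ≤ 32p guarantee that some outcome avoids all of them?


Union bound: P[∪_{i=1}^{32} A_i] ≤ Σ_i P[A_i] ≤ 32·p = 32·(3/128) = 3/4.
Numerically: 3/4 ≈ 0.750.
Is 3/4 < 1? YES.
Since P[∪ A_i] ≤ 3/4 < 1, the complement has P[∩ A_i^c] ≥ 1 − 3/4 = 1/4 > 0, so some outcome avoids every A_i.

32·p = 3/4 ≈ 0.750; existence CERTIFIED by the union bound.


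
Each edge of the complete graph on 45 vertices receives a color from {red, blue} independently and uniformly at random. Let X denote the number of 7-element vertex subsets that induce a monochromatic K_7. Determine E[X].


Let X = Σ_S X_S over the C(45, 7) = 45379620 subsets S of size 7, where X_S = 1 if the K_7 on S is monochromatic.
For a fixed S, the K_7 on S has C(7, 2) = 21 edges. P[all 21 edges red] = (1/2)^21, and likewise for blue, so P[monochromatic] = 2·(1/2)^21 = 2^{1 − 21} = 1/1048576.
By linearity of expectation: E[X] = C(45, 7) · 2^{1 − 21} = 45379620 · 1/1048576 = 11344905/262144.
Numerically: E[X] ≈ 43.27738.

E[X] = C(45,7)·2^(1−C(7,2)) = 11344905/262144 ≈ 43.27738.


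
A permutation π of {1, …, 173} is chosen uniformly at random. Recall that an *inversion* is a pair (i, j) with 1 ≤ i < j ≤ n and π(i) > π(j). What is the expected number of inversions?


Write X = Σ X_I over the C(173, 2) = 14878 pairs i < j, with X_I the indicator of one inversion.
There are 14878 indicators.
For each fixed pair i < j, the values π(i) and π(j) are two distinct elements of {1, …, 173} in uniformly random order; by symmetry P[π(i) > π(j)] = 1/2.
By linearity: E[X] = 14878 · (1/2) = C(173, 2) · (1/2) = 14878/2 = 7439 ≈ 7439.00000.

E[X] = 7439 = 7439.00000.


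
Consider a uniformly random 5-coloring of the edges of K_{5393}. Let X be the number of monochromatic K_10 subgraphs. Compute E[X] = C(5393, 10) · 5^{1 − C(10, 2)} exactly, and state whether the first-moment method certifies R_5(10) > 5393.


E[X] = C(5393, 10) · 5^{1 − 45} = 5687418968154238267170642278008 · 5^{−44} = 5687418968154238267170642278008/5684341886080801486968994140625.
As a reduced fraction: E[X] = 5687418968154238267170642278008/5684341886080801486968994140625 ≈ 1.0005413.
Is E[X] < 1? NO.
Since E[X] ≥ 1, the first-moment bound is inconclusive at n = 5393; it does NOT by itself certify R_5(10) > 5393.

E[X] = 5687418968154238267170642278008/5684341886080801486968994140625 ≈ 1.0005413; E[X] ≥ 1; first-moment method inconclusive here.


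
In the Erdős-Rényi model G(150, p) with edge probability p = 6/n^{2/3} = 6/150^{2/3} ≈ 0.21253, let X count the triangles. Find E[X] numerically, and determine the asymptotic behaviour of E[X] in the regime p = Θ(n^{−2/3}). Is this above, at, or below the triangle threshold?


Number of potential triangles: C(150, 3) = 551300.
Each occurs with probability p³ ≈ (0.21253)³ ≈ 9.6000000e-03.
By linearity: E[X] = C(150, 3)·p³ ≈ 551300 · 9.6000000e-03 ≈ 5292.48000.
Since α = 2/3 < 1, p = c/n^{2/3} ≫ 1/n is above the triangle threshold p ~ 1/n. Asymptotically E[X] ~ (c³/6)·n^{3(1−α)} = (6³/6)·n^{1} → ∞; triangles are abundant w.h.p.

E[X] ≈ 5292.48000; in regime p = Θ(1/n^{2/3}) E[X] diverges (above the triangle threshold p ~ 1/n).


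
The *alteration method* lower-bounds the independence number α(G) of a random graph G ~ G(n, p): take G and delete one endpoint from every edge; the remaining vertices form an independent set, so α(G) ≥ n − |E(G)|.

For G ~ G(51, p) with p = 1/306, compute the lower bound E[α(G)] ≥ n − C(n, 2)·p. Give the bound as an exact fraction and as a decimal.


E[|E(G)|] = C(51, 2)·p = 1275 · (1/306) = 25/6.
E[α(G)] ≥ n − E[|E(G)|] = 51 − 25/6 = 281/6.
Numerically: ≈ 46.83333.
(This is only a lower bound; the true E[α(G)] may be larger.)

E[α(G)] ≥ 281/6 ≈ 46.83333.


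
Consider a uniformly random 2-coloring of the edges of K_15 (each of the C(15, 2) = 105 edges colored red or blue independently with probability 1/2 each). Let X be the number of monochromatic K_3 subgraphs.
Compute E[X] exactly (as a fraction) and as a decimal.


Let X = Σ_S X_S over the C(15, 3) = 455 subsets S of size 3, where X_S = 1 if the K_3 on S is monochromatic.
For a fixed S, the K_3 on S has C(3, 2) = 3 edges. P[all 3 edges red] = (1/2)^3, and likewise for blue, so P[monochromatic] = 2·(1/2)^3 = 2^{1 − 3} = 1/4.
By linearity: E[X] = C(15, 3) · 2^{1 − 3} = 455 · 1/4 = 455/4.
Numerically: E[X] ≈ 113.750.

E[X] = C(15,3)·2^(1−C(3,2)) = 455/4 ≈ 113.750.


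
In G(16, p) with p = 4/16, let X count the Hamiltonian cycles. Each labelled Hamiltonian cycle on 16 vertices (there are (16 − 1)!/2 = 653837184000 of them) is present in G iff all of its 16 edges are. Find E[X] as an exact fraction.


K_16 has (16 − 1)!/2 = 653837184000 labelled Hamiltonian cycles.
For each such Hamiltonian cycle H, let X_H = 1 if all 16 edges of H are present in G. Then P[X_H = 1] = p^{16} = (1/4)^{16} = 1/4294967296.
By linearity of expectation: E[X] = Σ_H E[X_H] = 653837184000 · p^{16} = 653837184000 · 1/4294967296 = 638512875/4194304.
Numerically: E[X] ≈ 152.

E[X] = 653837184000 · (1/4)^{16} = 638512875/4194304 ≈ 152.


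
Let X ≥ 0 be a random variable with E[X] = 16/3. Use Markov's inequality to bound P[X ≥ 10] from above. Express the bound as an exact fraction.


μ = E[X] = 16/3, a = 10.
Markov: P[X ≥ 10] ≤ μ/a = (16/3)/10 = 8/15.
Numerically: ≈ 0.5333.
(Since a = 10 > μ = 5.3333, the bound 8/15 is < 1 and informative.)

P[X ≥ 10] ≤ 8/15 ≈ 0.5333.


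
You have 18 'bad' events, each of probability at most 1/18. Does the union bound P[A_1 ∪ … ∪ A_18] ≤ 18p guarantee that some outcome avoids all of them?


Union bound: P[∪_{i=1}^{18} A_i] ≤ Σ_i P[A_i] ≤ 18·p = 18·(1/18) = 1.
Numerically: 1 ≈ 1.000.
Is 1 < 1? NO.
Since the bound 1 is ≥ 1, the union bound is uninformative here; it does NOT by itself certify existence.

18·p = 1 ≈ 1.000; existence NOT certified by the union bound.


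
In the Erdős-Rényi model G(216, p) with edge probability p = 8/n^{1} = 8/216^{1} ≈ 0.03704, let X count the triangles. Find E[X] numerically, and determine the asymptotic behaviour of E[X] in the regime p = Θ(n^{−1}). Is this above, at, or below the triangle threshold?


Number of potential triangles: C(216, 3) = 1656360.
Each occurs with probability p³ ≈ (0.03704)³ ≈ 5.080526e-05.
By linearity: E[X] = C(216, 3)·p³ ≈ 1656360 · 5.080526e-05 ≈ 84.1518.
Here α = 1, so p = 8/n is exactly at the triangle threshold p ~ 1/n. Asymptotically E[X] → c³/6 = 8³/6 = 256/3 ≈ 85.3333, a bounded constant. In this regime the triangle count is asymptotically Poisson(c³/6).

E[X] ≈ 84.1518; in regime p = Θ(1/n^{1}) E[X] stays bounded (at the triangle threshold p ~ 1/n).


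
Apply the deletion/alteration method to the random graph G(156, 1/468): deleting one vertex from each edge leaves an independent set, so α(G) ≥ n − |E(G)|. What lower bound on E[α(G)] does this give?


E[|E(G)|] = C(156, 2)·p = 12090 · (1/468) = 155/6.
E[α(G)] ≥ n − E[|E(G)|] = 156 − 155/6 = 781/6.
Numerically: ≈ 130.1667.
(This is only a lower bound; the true E[α(G)] may be larger.)

E[α(G)] ≥ 781/6 ≈ 130.1667.


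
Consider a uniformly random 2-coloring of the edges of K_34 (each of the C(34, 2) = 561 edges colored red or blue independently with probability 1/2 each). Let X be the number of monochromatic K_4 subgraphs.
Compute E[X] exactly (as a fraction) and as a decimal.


Let X = Σ_S X_S over the C(34, 4) = 46376 subsets S of size 4, where X_S = 1 if the K_4 on S is monochromatic.
For a fixed S, the K_4 on S has C(4, 2) = 6 edges. P[all 6 edges red] = (1/2)^6, and likewise for blue, so P[monochromatic] = 2·(1/2)^6 = 2^{1 − 6} = 1/32.
Summing: E[X] = C(34, 4) · 2^{1 − 6} = 46376 · 1/32 = 5797/4.
Numerically: E[X] ≈ 1449.2500.

E[X] = C(34,4)·2^(1−C(4,2)) = 5797/4 ≈ 1449.2500.


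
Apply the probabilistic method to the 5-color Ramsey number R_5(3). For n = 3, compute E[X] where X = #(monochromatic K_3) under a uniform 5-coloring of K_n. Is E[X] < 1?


E[X] = C(3, 3) · 5^{1 − 3} = 1 · 5^{−2} = 1/25.
As a reduced fraction: E[X] = 1/25 ≈ 0.040000.
Is E[X] < 1? YES.
Since E[X] < 1, there exists a 5-coloring of K_{3} with no monochromatic K_3; hence R_5(3) > 3.

E[X] = 1/25 ≈ 0.040000; E[X] < 1, so R_5(3) > 3.


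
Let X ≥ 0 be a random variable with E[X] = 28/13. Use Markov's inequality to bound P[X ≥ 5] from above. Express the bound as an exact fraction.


μ = E[X] = 28/13, a = 5.
Markov: P[X ≥ 5] ≤ μ/a = (28/13)/5 = 28/65.
Numerically: ≈ 0.43077.
(Since a = 5 > μ = 2.15385, the bound 28/65 is < 1 and informative.)

P[X ≥ 5] ≤ 28/65 ≈ 0.43077.


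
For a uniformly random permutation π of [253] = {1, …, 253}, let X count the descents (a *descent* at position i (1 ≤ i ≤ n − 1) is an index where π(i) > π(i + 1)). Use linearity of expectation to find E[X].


Write X = Σ X_I over i = 1, …, 252, with X_I the indicator of one descent.
There are 252 indicators.
For each fixed i, the pair (π(i), π(i+1)) is a uniformly random ordered pair of distinct values from {1, …, 253}; by symmetry P[π(i) > π(i+1)] = 1/2.
By linearity: E[X] = 252 · (1/2) = (253 − 1) · (1/2) = 126 ≈ 126.0000.

E[X] = 126 = 126.0000.


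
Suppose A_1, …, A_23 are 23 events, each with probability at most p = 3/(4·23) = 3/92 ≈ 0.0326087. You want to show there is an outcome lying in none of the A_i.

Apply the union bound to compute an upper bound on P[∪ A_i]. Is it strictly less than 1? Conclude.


Union bound: P[∪_{i=1}^{23} A_i] ≤ Σ_i P[A_i] ≤ 23·p = 23·(3/92) = 3/4.
Numerically: 3/4 ≈ 0.7500000.
Is 3/4 < 1? YES.
Since P[∪ A_i] ≤ 3/4 < 1, the complement has P[∩ A_i^c] ≥ 1 − 3/4 = 1/4 > 0, so some outcome avoids every A_i.

23·p = 3/4 ≈ 0.7500000; existence CERTIFIED by the union bound.


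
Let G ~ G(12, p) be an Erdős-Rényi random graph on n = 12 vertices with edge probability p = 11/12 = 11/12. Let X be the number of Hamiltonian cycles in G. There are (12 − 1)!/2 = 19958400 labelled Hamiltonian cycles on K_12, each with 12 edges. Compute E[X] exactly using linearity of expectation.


K_12 has (12 − 1)!/2 = 19958400 labelled Hamiltonian cycles.
For each such Hamiltonian cycle H, let X_H = 1 if all 12 edges of H are present in G. Then P[X_H = 1] = p^{12} = (11/12)^{12} = 3138428376721/8916100448256.
By linearity of expectation: E[X] = Σ_H E[X_H] = 19958400 · p^{12} = 19958400 · 3138428376721/8916100448256 = 6041474625187925/859963392.
Numerically: E[X] ≈ 7.0253e+06.

E[X] = 19958400 · (11/12)^{12} = 6041474625187925/859963392 ≈ 7.0253e+06.


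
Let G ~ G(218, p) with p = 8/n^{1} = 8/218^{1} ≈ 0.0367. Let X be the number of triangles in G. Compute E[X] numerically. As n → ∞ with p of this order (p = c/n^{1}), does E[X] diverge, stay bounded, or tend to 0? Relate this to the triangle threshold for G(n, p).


Number of potential triangles: C(218, 3) = 1703016.
Each occurs with probability p³ ≈ (0.0367)³ ≈ 4.941974e-05.
By linearity: E[X] = C(218, 3)·p³ ≈ 1703016 · 4.941974e-05 ≈ 84.1626.
Here α = 1, so p = 8/n is exactly at the triangle threshold p ~ 1/n. Asymptotically E[X] → c³/6 = 8³/6 = 256/3 ≈ 85.3333, a bounded constant. In this regime the triangle count is asymptotically Poisson(c³/6).

E[X] ≈ 84.1626; in regime p = Θ(1/n^{1}) E[X] stays bounded (at the triangle threshold p ~ 1/n).


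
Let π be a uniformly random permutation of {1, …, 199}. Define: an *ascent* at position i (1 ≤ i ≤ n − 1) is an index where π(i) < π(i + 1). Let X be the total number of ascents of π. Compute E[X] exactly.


Write X = Σ X_I over i = 1, …, 198, with X_I the indicator of one ascent.
There are 198 indicators.
For each fixed i, the pair (π(i), π(i+1)) is a uniformly random ordered pair of distinct values from {1, …, 199}; by symmetry P[π(i) < π(i+1)] = 1/2.
By linearity: E[X] = 198 · (1/2) = (199 − 1) · (1/2) = 99 ≈ 99.00000.

E[X] = 99 = 99.00000.


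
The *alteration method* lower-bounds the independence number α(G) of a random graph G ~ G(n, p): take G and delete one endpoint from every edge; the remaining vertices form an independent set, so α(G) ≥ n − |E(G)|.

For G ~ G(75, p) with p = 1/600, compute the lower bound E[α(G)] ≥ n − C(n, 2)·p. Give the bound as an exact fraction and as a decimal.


E[|E(G)|] = C(75, 2)·p = 2775 · (1/600) = 37/8.
E[α(G)] ≥ n − E[|E(G)|] = 75 − 37/8 = 563/8.
Numerically: ≈ 70.3750.
(This is only a lower bound; the true E[α(G)] may be larger.)

E[α(G)] ≥ 563/8 ≈ 70.3750.


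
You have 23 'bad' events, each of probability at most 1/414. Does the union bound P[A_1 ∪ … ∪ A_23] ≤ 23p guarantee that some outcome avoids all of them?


Union bound: P[∪_{i=1}^{23} A_i] ≤ Σ_i P[A_i] ≤ 23·p = 23·(1/414) = 1/18.
Numerically: 1/18 ≈ 0.0556.
Is 1/18 < 1? YES.
Since P[∪ A_i] ≤ 1/18 < 1, the complement has P[∩ A_i^c] ≥ 1 − 1/18 = 17/18 > 0, so some outcome avoids every A_i.

23·p = 1/18 ≈ 0.0556; existence CERTIFIED by the union bound.


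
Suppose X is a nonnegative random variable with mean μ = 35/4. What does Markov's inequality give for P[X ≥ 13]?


μ = E[X] = 35/4, a = 13.
Markov: P[X ≥ 13] ≤ μ/a = (35/4)/13 = 35/52.
Numerically: ≈ 0.67308.
(Since a = 13 > μ = 8.75000, the bound 35/52 is < 1 and informative.)

P[X ≥ 13] ≤ 35/52 ≈ 0.67308.


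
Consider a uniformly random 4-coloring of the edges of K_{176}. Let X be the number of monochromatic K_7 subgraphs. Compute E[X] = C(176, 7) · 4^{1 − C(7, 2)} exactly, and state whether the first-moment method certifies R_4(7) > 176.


E[X] = C(176, 7) · 4^{1 − 21} = 919790691600 · 4^{−20} = 919790691600/1099511627776.
As a reduced fraction: E[X] = 57486918225/68719476736 ≈ 0.8365448.
Is E[X] < 1? YES.
Since E[X] < 1, there exists a 4-coloring of K_{176} with no monochromatic K_7; hence R_4(7) > 176.

E[X] = 57486918225/68719476736 ≈ 0.8365448; E[X] < 1, so R_4(7) > 176.


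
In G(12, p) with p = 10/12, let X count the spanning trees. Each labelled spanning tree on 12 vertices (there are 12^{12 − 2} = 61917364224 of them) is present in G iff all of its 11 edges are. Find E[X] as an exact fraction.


K_12 has 12^{12 − 2} = 61917364224 labelled spanning trees.
For each such spanning tree H, let X_H = 1 if all 11 edges of H are present in G. Then P[X_H = 1] = p^{11} = (5/6)^{11} = 48828125/362797056.
By linearity: E[X] = Σ_H E[X_H] = 61917364224 · p^{11} = 61917364224 · 48828125/362797056 = 25000000000/3.
Numerically: E[X] ≈ 8.333e+09.

E[X] = 61917364224 · (5/6)^{11} = 25000000000/3 ≈ 8.333e+09.


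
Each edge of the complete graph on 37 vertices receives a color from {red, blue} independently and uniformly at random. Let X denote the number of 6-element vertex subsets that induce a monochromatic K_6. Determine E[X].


Let X = Σ_S X_S over the C(37, 6) = 2324784 subsets S of size 6, where X_S = 1 if the K_6 on S is monochromatic.
For a fixed S, the K_6 on S has C(6, 2) = 15 edges. P[all 15 edges red] = (1/2)^15, and likewise for blue, so P[monochromatic] = 2·(1/2)^15 = 2^{1 − 15} = 1/16384.
Summing: E[X] = C(37, 6) · 2^{1 − 15} = 2324784 · 1/16384 = 145299/1024.
Numerically: E[X] ≈ 141.894.

E[X] = C(37,6)·2^(1−C(6,2)) = 145299/1024 ≈ 141.894.


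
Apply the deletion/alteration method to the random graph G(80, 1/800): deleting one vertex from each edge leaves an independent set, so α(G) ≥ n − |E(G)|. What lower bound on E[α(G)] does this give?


E[|E(G)|] = C(80, 2)·p = 3160 · (1/800) = 79/20.
E[α(G)] ≥ n − E[|E(G)|] = 80 − 79/20 = 1521/20.
Numerically: ≈ 76.0500.
(This is only a lower bound; the true E[α(G)] may be larger.)

E[α(G)] ≥ 1521/20 ≈ 76.0500.


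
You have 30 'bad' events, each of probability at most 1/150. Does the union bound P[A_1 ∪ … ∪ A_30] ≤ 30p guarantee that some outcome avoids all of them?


Union bound: P[∪_{i=1}^{30} A_i] ≤ Σ_i P[A_i] ≤ 30·p = 30·(1/150) = 1/5.
Numerically: 1/5 ≈ 0.200000.
Is 1/5 < 1? YES.
Since P[∪ A_i] ≤ 1/5 < 1, the complement has P[∩ A_i^c] ≥ 1 − 1/5 = 4/5 > 0, so some outcome avoids every A_i.

30·p = 1/5 ≈ 0.200000; existence CERTIFIED by the union bound.


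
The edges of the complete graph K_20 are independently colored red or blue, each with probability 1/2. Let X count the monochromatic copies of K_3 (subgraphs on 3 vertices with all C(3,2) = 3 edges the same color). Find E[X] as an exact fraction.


Let X = Σ_S X_S over the C(20, 3) = 1140 subsets S of size 3, where X_S = 1 if the K_3 on S is monochromatic.
For a fixed S, the K_3 on S has C(3, 2) = 3 edges. P[all 3 edges red] = (1/2)^3, and likewise for blue, so P[monochromatic] = 2·(1/2)^3 = 2^{1 − 3} = 1/4.
By linearity: E[X] = C(20, 3) · 2^{1 − 3} = 1140 · 1/4 = 285.
Numerically: E[X] ≈ 285.000.

E[X] = C(20,3)·2^(1−C(3,2)) = 285 ≈ 285.000.


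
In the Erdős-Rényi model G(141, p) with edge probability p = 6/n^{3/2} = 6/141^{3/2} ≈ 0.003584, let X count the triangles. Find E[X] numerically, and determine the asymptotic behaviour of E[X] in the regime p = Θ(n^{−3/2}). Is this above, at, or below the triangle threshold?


Number of potential triangles: C(141, 3) = 457310.
Each occurs with probability p³ ≈ (0.003584)³ ≈ 4.602224e-08.
By linearity: E[X] = C(141, 3)·p³ ≈ 457310 · 4.602224e-08 ≈ 0.0210.
Since α = 3/2 > 1, p = c/n^{3/2} = o(1/n) is below the triangle threshold p ~ 1/n. Asymptotically E[X] ~ (c³/6)·n^{3(1−α)} = (6³/6)·n^{-1.5} → 0, so by Markov's inequality G has no triangles w.h.p.

E[X] ≈ 0.0210; in regime p = Θ(1/n^{3/2}) E[X] tends to 0 (below the triangle threshold p ~ 1/n).


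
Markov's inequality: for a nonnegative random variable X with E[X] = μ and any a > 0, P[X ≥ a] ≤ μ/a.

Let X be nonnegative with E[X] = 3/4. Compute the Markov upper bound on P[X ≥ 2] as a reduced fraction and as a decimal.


μ = E[X] = 3/4, a = 2.
Markov: P[X ≥ 2] ≤ μ/a = (3/4)/2 = 3/8.
Numerically: ≈ 0.37500.
(Since a = 2 > μ = 0.75000, the bound 3/8 is < 1 and informative.)

P[X ≥ 2] ≤ 3/8 ≈ 0.37500.


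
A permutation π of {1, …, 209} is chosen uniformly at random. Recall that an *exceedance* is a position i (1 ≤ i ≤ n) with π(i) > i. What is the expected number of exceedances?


Write X = Σ_{i=1}^{209} X_i, where X_i = 1_{π(i) > i}.
For each fixed i, π(i) is uniform over {1, …, 209} (marginal of a uniform permutation), so P[π(i) > i] = (n − i)/n. Summing: Σ_{i=1}^{209} (n − i)/n = (0 + 1 + … + 208)/209 = 209(209 − 1)/(2·209) = (209 − 1)/2.
Hence E[X] = Σ_{i=1}^{209} (209 − i)/209 = 104 ≈ 104.00000.

E[X] = 104 = 104.00000.


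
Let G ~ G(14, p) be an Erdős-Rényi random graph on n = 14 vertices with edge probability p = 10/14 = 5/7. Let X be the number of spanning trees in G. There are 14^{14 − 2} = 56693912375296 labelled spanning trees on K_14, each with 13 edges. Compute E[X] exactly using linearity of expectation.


K_14 has 14^{14 − 2} = 56693912375296 labelled spanning trees.
For each such spanning tree H, let X_H = 1 if all 13 edges of H are present in G. Then P[X_H = 1] = p^{13} = (5/7)^{13} = 1220703125/96889010407.
By linearity: E[X] = Σ_H E[X_H] = 56693912375296 · p^{13} = 56693912375296 · 1220703125/96889010407 = 5000000000000/7.
Numerically: E[X] ≈ 7.143e+11.

E[X] = 56693912375296 · (5/7)^{13} = 5000000000000/7 ≈ 7.143e+11.


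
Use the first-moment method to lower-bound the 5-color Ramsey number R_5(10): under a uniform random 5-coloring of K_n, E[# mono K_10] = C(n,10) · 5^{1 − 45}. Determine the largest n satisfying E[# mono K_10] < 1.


We need C(n, 10) · 5^{1 − 45} < 1, i.e. C(n, 10) < 5^{45 − 1} = 5684341886080801486968994140625.
Check values of n near the boundary:
  n = 5391: C(5391, 10) = 5666344714787188828795213697883; 5666344714787188828795213697883 < 5684341886080801486968994140625? YES
  n = 5392: C(5392, 10) = 5676873040158402483252283957448; 5676873040158402483252283957448 < 5684341886080801486968994140625? YES
  n = 5393: C(5393, 10) = 5687418968154238267170642278008; 5687418968154238267170642278008 < 5684341886080801486968994140625? NO
  n = 5394: C(5394, 10) = 5697982524930156243149785372878; 5697982524930156243149785372878 < 5684341886080801486968994140625? NO
  n = 5395: C(5395, 10) = 5708563736675616143322765475706; 5708563736675616143322765475706 < 5684341886080801486968994140625? NO
The largest n with C(n, 10) < 5684341886080801486968994140625 is n = 5392 (where E[X] = 5676873040158402483252283957448/5684341886080801486968994140625 ≈ 0.999). Hence R_5(10) > 5392, i.e. R_5(10) ≥ 5393.

Largest n = 5392; hence R_5(10) > 5392.


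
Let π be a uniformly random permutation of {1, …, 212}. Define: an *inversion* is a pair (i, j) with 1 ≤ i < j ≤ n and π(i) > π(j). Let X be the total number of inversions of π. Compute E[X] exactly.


Write X = Σ X_I over the C(212, 2) = 22366 pairs i < j, with X_I the indicator of one inversion.
There are 22366 indicators.
For each fixed pair i < j, the values π(i) and π(j) are two distinct elements of {1, …, 212} in uniformly random order; by symmetry P[π(i) > π(j)] = 1/2.
By linearity: E[X] = 22366 · (1/2) = C(212, 2) · (1/2) = 22366/2 = 11183 ≈ 11183.0000.

E[X] = 11183 = 11183.0000.


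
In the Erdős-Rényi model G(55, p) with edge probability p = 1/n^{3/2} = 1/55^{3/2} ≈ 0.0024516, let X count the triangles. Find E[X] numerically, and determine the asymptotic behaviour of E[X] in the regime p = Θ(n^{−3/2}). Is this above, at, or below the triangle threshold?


Number of potential triangles: C(55, 3) = 26235.
Each occurs with probability p³ ≈ (0.0024516)³ ≈ 1.4735602e-08.
By linearity: E[X] = C(55, 3)·p³ ≈ 26235 · 1.4735602e-08 ≈ 0.00039.
Since α = 3/2 > 1, p = c/n^{3/2} = o(1/n) is below the triangle threshold p ~ 1/n. Asymptotically E[X] ~ (c³/6)·n^{3(1−α)} = (1³/6)·n^{-1.5} → 0, so by Markov's inequality G has no triangles w.h.p.

E[X] ≈ 0.00039; in regime p = Θ(1/n^{3/2}) E[X] tends to 0 (below the triangle threshold p ~ 1/n).


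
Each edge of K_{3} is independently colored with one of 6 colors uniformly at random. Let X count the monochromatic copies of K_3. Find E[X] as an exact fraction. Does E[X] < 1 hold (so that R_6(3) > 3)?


E[X] = C(3, 3) · 6^{1 − 3} = 1 · 6^{−2} = 1/36.
As a reduced fraction: E[X] = 1/36 ≈ 0.027778.
Is E[X] < 1? YES.
Since E[X] < 1, there exists a 6-coloring of K_{3} with no monochromatic K_3; hence R_6(3) > 3.

E[X] = 1/36 ≈ 0.027778; E[X] < 1, so R_6(3) > 3.


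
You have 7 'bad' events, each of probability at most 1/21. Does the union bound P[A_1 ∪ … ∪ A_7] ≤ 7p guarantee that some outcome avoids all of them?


Union bound: P[∪_{i=1}^{7} A_i] ≤ Σ_i P[A_i] ≤ 7·p = 7·(1/21) = 1/3.
Numerically: 1/3 ≈ 0.333.
Is 1/3 < 1? YES.
Since P[∪ A_i] ≤ 1/3 < 1, the complement has P[∩ A_i^c] ≥ 1 − 1/3 = 2/3 > 0, so some outcome avoids every A_i.

7·p = 1/3 ≈ 0.333; existence CERTIFIED by the union bound.


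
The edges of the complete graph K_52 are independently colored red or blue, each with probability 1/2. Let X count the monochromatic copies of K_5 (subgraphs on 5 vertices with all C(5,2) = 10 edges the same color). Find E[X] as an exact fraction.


Let X = Σ_S X_S over the C(52, 5) = 2598960 subsets S of size 5, where X_S = 1 if the K_5 on S is monochromatic.
For a fixed S, the K_5 on S has C(5, 2) = 10 edges. P[all 10 edges red] = (1/2)^10, and likewise for blue, so P[monochromatic] = 2·(1/2)^10 = 2^{1 − 10} = 1/512.
By linearity: E[X] = C(52, 5) · 2^{1 − 10} = 2598960 · 1/512 = 162435/32.
Numerically: E[X] ≈ 5076.093750.

E[X] = C(52,5)·2^(1−C(5,2)) = 162435/32 ≈ 5076.093750.


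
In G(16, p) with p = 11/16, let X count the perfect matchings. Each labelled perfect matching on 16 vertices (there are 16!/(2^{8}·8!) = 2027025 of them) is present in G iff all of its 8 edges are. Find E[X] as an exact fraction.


K_16 has 16!/(2^{8}·8!) = 2027025 labelled perfect matchings.
For each such perfect matching H, let X_H = 1 if all 8 edges of H are present in G. Then P[X_H = 1] = p^{8} = (11/16)^{8} = 214358881/4294967296.
Summing the indicators: E[X] = Σ_H E[X_H] = 2027025 · p^{8} = 2027025 · 214358881/4294967296 = 434510810759025/4294967296.
Numerically: E[X] ≈ 1.01e+05.

E[X] = 2027025 · (11/16)^{8} = 434510810759025/4294967296 ≈ 1.01e+05.


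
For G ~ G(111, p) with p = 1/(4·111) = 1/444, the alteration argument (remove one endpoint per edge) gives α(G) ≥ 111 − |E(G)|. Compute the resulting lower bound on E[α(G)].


E[|E(G)|] = C(111, 2)·p = 6105 · (1/444) = 55/4.
E[α(G)] ≥ n − E[|E(G)|] = 111 − 55/4 = 389/4.
Numerically: ≈ 97.250.
(This is only a lower bound; the true E[α(G)] may be larger.)

E[α(G)] ≥ 389/4 ≈ 97.250.


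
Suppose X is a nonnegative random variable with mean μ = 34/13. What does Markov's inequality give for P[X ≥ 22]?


μ = E[X] = 34/13, a = 22.
Markov: P[X ≥ 22] ≤ μ/a = (34/13)/22 = 17/143.
Numerically: ≈ 0.1189.
(Since a = 22 > μ = 2.6154, the bound 17/143 is < 1 and informative.)

P[X ≥ 22] ≤ 17/143 ≈ 0.1189.


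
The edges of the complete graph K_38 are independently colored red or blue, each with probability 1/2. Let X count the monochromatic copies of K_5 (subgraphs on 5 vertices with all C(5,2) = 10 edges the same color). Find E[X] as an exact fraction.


Let X = Σ_S X_S over the C(38, 5) = 501942 subsets S of size 5, where X_S = 1 if the K_5 on S is monochromatic.
For a fixed S, the K_5 on S has C(5, 2) = 10 edges. P[all 10 edges red] = (1/2)^10, and likewise for blue, so P[monochromatic] = 2·(1/2)^10 = 2^{1 − 10} = 1/512.
By linearity: E[X] = C(38, 5) · 2^{1 − 10} = 501942 · 1/512 = 250971/256.
Numerically: E[X] ≈ 980.355.

E[X] = C(38,5)·2^(1−C(5,2)) = 250971/256 ≈ 980.355.


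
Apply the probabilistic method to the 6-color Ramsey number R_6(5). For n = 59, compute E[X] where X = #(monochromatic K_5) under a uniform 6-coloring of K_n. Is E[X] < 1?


E[X] = C(59, 5) · 6^{1 − 10} = 5006386 · 6^{−9} = 5006386/10077696.
As a reduced fraction: E[X] = 2503193/5038848 ≈ 0.4967788.
Is E[X] < 1? YES.
Since E[X] < 1, there exists a 6-coloring of K_{59} with no monochromatic K_5; hence R_6(5) > 59.

E[X] = 2503193/5038848 ≈ 0.4967788; E[X] < 1, so R_6(5) > 59.


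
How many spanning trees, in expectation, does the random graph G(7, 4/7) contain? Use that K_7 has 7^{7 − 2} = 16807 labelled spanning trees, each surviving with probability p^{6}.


K_7 has 7^{7 − 2} = 16807 labelled spanning trees.
For each such spanning tree H, let X_H = 1 if all 6 edges of H are present in G. Then P[X_H = 1] = p^{6} = (4/7)^{6} = 4096/117649.
By linearity of expectation: E[X] = Σ_H E[X_H] = 16807 · p^{6} = 16807 · 4096/117649 = 4096/7.
Numerically: E[X] ≈ 585.143.

E[X] = 16807 · (4/7)^{6} = 4096/7 ≈ 585.143.


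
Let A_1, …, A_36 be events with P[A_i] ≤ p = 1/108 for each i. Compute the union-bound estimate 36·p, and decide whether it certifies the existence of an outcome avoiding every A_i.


Union bound: P[∪_{i=1}^{36} A_i] ≤ Σ_i P[A_i] ≤ 36·p = 36·(1/108) = 1/3.
Numerically: 1/3 ≈ 0.3333333.
Is 1/3 < 1? YES.
Since P[∪ A_i] ≤ 1/3 < 1, the complement has P[∩ A_i^c] ≥ 1 − 1/3 = 2/3 > 0, so some outcome avoids every A_i.

36·p = 1/3 ≈ 0.3333333; existence CERTIFIED by the union bound.


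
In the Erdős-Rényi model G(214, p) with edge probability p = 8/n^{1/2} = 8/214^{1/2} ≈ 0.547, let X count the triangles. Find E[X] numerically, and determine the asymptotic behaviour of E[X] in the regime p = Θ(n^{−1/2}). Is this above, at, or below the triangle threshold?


Number of potential triangles: C(214, 3) = 1610564.
Each occurs with probability p³ ≈ (0.547)³ ≈ 1.63550e-01.
By linearity: E[X] = C(214, 3)·p³ ≈ 1610564 · 1.63550e-01 ≈ 263406.986.
Since α = 1/2 < 1, p = c/n^{1/2} ≫ 1/n is above the triangle threshold p ~ 1/n. Asymptotically E[X] ~ (c³/6)·n^{3(1−α)} = (8³/6)·n^{1.5} → ∞; triangles are abundant w.h.p.

E[X] ≈ 263406.986; in regime p = Θ(1/n^{1/2}) E[X] diverges (above the triangle threshold p ~ 1/n).


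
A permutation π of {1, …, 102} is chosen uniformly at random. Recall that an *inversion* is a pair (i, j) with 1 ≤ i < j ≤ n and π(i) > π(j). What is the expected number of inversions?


Write X = Σ X_I over the C(102, 2) = 5151 pairs i < j, with X_I the indicator of one inversion.
There are 5151 indicators.
For each fixed pair i < j, the values π(i) and π(j) are two distinct elements of {1, …, 102} in uniformly random order; by symmetry P[π(i) > π(j)] = 1/2.
By linearity: E[X] = 5151 · (1/2) = C(102, 2) · (1/2) = 5151/2 = 5151/2 ≈ 2575.500000.

E[X] = 5151/2 = 2575.500000.


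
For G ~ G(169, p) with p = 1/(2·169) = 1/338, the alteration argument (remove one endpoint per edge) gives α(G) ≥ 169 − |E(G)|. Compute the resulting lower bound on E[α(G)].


E[|E(G)|] = C(169, 2)·p = 14196 · (1/338) = 42.
E[α(G)] ≥ n − E[|E(G)|] = 169 − 42 = 127.
Numerically: ≈ 127.00000.
(This is only a lower bound; the true E[α(G)] may be larger.)

E[α(G)] ≥ 127 ≈ 127.00000.


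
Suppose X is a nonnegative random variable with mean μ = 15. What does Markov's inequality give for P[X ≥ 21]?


μ = E[X] = 15, a = 21.
Markov: P[X ≥ 21] ≤ μ/a = (15)/21 = 5/7.
Numerically: ≈ 0.714.
(Since a = 21 > μ = 15.000, the bound 5/7 is < 1 and informative.)

P[X ≥ 21] ≤ 5/7 ≈ 0.714.
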